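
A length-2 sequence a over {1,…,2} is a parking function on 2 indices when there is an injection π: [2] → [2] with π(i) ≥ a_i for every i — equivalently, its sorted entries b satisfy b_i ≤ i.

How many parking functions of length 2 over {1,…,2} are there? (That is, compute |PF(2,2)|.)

|PF(2,2)| = 1·3^1 = 1×3 = 3 [KW]
E.g. (1,2) → sorted (1,2): b_i ≤ i ∀i, a PF.

3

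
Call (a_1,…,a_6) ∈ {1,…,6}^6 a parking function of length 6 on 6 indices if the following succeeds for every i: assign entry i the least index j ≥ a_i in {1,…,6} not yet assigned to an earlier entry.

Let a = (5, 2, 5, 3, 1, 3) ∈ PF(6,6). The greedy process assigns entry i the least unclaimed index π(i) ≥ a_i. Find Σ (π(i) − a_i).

Σπ = 6·7/2 = 21 (π permutes [6]); Σa = 5+2+5+3+1+3 = 19; disp = 21−19 = 2.

2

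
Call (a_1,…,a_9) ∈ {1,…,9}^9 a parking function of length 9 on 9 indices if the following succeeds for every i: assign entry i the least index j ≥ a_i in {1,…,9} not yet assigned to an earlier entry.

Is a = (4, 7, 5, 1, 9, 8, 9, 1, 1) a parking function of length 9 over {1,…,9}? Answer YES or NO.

Rearranged: b = (1, 1, 1, 4, 5, 7, 8, 9, 9).
  b_1=1 ≤ 1
  b_2=1 ≤ 2
  b_3=1 ≤ 3
  b_4=4 ≤ 4
  b_5=5 ≤ 5
  b_6=7 > 6
  fails at i=6 ⇒ NO

NO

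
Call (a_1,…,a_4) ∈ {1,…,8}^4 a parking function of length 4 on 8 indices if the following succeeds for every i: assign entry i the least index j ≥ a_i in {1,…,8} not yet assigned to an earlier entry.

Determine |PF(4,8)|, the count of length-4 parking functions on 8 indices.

3645

|PF(4,8)| = (8+1−4)·(8+1)^{4−1} = 5×729 = 3645 [KW]
Example (5,6,4,6) → sorted (4,5,6,6): b_i ≤ 4+i ∀i, a PF.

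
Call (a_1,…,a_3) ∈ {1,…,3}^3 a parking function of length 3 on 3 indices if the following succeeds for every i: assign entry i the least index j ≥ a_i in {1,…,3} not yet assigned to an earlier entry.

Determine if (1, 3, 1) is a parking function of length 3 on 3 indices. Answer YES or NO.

Order a: b = (1, 1, 3).
  b_1=1 ≤ 1
  b_2=1 ≤ 2
  b_3=3 ≤ 3
All bounds hold ⇒ YES

YES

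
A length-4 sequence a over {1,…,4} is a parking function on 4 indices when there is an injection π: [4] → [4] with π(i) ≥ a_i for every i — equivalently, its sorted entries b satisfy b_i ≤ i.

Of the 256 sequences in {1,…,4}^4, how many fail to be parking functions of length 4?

#PF = 1·5^3 = 1·125 = 125
Check (2,2,2,4) → sorted (2,2,2,4): b_1=2>1, not a PF.
4^4 − 125 = 256 − 125 = 131

131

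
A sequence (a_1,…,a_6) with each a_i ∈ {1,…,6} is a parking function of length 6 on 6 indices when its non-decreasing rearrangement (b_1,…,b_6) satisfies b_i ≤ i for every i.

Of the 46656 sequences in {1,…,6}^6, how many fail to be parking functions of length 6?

Count = (6−6+1)·(6+1)^(6−1) = 1·16807 = 16807
One tuple (5,5,5,5,1,4) → sorted (1,4,5,5,5,5): b_2=4>2, not a PF.
So 46656 − 16807 = 29849 fail.

29849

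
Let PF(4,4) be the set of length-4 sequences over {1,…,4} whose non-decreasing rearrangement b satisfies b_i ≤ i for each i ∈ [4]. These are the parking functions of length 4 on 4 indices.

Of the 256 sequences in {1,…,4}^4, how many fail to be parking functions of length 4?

|PF| = 1·5^3 = 1·125 = 125 (Pollak)
Example (4,2,4,2) → sorted (2,2,4,4): b_1=2>1, not a PF.
Total 256; non-PF = 256−125 = 131

131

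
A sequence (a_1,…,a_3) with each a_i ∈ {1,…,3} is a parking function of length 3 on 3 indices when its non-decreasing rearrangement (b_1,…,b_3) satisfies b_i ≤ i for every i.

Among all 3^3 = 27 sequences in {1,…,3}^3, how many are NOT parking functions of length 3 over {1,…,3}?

11

Count = (3+1−3)·(3+1)^{3−1} = 1·16 = 16 (Pollak)
Check (3,2,2) → sorted (2,2,3): b_1=2>1, not a PF.
3^3 − 16 = 27 − 16 = 11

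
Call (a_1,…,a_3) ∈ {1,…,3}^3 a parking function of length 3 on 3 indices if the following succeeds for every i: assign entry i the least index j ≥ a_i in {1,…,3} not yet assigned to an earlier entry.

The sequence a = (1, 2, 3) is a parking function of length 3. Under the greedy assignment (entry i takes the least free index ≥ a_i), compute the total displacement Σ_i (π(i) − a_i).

0

Σπ(i) = 1+…+3 = 6; Σa = 1+2+3 = 6; disp = 6−6 = 0.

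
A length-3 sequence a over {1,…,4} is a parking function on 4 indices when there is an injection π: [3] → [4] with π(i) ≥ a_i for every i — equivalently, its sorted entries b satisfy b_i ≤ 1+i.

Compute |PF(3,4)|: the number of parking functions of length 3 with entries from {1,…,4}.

|PF(3,4)| = (4+1−3)·(4+1)^{3−1} = 2 · 25 = 50
One tuple (1,1,2) → sorted (1,1,2): b_i ≤ 1+i ∀i, a PF.

50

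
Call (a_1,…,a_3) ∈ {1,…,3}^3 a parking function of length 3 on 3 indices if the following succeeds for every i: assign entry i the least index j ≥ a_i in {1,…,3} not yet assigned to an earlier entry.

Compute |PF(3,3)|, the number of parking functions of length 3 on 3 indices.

#PF = (4−3)·4^(3−1) = 1·16 = 16
Check (2,3,1) → sorted (1,2,3): b_i ≤ i ∀i, a PF.

16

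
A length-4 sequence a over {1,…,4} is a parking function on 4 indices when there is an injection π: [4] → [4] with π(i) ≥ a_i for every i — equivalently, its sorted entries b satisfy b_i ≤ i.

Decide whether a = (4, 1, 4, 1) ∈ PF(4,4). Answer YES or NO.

NO

Sorted: b = (1, 1, 4, 4).
  b_1=1 ≤ 1
  b_2=1 ≤ 2
  b_3=4 > 3
  fails at i=3 ⇒ NO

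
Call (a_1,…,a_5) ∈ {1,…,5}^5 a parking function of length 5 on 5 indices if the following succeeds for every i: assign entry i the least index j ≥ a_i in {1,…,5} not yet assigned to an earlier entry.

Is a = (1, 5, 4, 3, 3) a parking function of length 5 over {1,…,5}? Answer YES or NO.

NO

Rearranged: b = (1, 3, 3, 4, 5).
  b_1=1 ≤ 1
  b_2=3 > 2
  fails at i=2 ⇒ NO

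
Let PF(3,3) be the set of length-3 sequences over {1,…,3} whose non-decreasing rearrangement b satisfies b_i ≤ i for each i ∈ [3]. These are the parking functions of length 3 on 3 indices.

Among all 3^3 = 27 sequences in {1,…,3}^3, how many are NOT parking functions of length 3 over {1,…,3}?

Count = 1·4^2 = 1×16 = 16 [KW]
E.g. (2,3,2) → sorted (2,2,3): b_1=2>1, not a PF.
Total 27; non-PF = 27−16 = 11

11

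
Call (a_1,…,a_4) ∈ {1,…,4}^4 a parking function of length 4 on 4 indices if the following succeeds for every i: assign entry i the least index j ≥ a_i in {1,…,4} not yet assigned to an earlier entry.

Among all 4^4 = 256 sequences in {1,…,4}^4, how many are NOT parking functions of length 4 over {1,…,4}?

131

Count = 1·5^3 = 1·125 = 125 [KW]
One tuple (2,4,3,4) → sorted (2,3,4,4): b_1=2>1, not a PF.
So 256 − 125 = 131 fail.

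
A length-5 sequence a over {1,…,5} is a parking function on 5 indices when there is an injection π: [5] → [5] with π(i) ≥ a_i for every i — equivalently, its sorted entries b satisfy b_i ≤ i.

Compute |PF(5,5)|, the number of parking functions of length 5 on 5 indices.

#PF = (5+1−5)·(5+1)^{5−1} = 1 · 1296 = 1296 (Pollak)
One tuple (2,5,2,1,1) → sorted (1,1,2,2,5): b_i ≤ i ∀i, a PF.

1296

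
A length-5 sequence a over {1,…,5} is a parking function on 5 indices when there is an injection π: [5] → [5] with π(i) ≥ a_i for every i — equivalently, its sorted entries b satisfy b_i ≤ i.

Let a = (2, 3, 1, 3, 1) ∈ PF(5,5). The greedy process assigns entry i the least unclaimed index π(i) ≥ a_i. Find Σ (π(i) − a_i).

Σπ = 5·6/2 = 15 (π permutes [5]); Σa = 2+3+1+3+1 = 10; disp = 15−10 = 5.

5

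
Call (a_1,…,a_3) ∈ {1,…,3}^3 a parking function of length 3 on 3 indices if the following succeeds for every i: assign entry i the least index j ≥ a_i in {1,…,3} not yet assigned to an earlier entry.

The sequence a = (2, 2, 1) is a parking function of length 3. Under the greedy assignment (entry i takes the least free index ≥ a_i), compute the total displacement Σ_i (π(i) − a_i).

1

Σπ(i) = 1+…+3 = 6; Σa = 2+2+1 = 5; disp = 6−5 = 1.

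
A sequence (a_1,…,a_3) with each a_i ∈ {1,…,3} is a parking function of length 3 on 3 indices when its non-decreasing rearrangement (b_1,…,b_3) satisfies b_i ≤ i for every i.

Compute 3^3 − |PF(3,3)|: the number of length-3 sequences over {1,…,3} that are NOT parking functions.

11

|PF(3,3)| = 1·4^2 = 1×16 = 16 (Konheim–Weiss)
E.g. (2,3,3) → sorted (2,3,3): b_1=2>1, not a PF.
Total 27; non-PF = 27−16 = 11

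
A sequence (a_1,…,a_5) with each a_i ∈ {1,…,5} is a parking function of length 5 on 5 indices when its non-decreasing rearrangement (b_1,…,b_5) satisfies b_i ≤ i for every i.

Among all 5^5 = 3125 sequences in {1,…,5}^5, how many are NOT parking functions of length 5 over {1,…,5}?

|PF| = (5+1−5)·(5+1)^{5−1} = 1·1296 = 1296
Example (4,3,5,5,5) → sorted (3,4,5,5,5): b_1=3>1, not a PF.
5^5 − 1296 = 3125 − 1296 = 1829

1829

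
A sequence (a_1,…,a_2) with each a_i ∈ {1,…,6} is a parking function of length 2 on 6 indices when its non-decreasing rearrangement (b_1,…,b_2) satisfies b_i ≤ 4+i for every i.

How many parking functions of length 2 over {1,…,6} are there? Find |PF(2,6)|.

35

|PF| = (7−2)·7^(2−1) = 5·7 = 35 (Konheim–Weiss)
One tuple (6,2) → sorted (2,6): b_i ≤ 4+i ∀i, a PF.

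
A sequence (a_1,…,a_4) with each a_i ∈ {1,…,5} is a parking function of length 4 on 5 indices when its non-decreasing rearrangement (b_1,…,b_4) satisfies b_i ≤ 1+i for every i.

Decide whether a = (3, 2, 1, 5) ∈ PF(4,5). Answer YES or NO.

Rearranged: b = (1, 2, 3, 5).
  b_1=1 ≤ 2
  b_2=2 ≤ 3
  b_3=3 ≤ 4
  b_4=5 ≤ 5
All bounds hold ⇒ YES

YES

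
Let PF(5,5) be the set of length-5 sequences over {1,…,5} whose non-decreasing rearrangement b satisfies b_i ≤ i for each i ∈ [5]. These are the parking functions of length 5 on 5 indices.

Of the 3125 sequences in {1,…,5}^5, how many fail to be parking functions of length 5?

#PF = (6−5)·6^(5−1) = 1×1296 = 1296 [KW]
Check (3,4,5,2,2) → sorted (2,2,3,4,5): b_1=2>1, not a PF.
So 3125 − 1296 = 1829 fail.

1829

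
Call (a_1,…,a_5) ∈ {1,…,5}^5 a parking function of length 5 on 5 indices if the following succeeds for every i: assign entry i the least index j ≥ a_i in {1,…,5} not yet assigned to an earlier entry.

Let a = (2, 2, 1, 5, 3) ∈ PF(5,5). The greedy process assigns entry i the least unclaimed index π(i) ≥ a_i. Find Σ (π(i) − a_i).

Σπ = 15 ({1..5} each once); Σa = 2+2+1+5+3 = 13; disp = 15−13 = 2.

2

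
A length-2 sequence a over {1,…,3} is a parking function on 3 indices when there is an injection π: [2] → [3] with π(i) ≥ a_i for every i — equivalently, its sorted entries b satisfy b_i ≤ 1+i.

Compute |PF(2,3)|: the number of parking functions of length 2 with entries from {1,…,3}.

|PF(2,3)| = (4−2)·4^(2−1) = 2 · 4 = 8 (Pollak)
E.g. (2,1) → sorted (1,2): b_i ≤ 1+i ∀i, a PF.

8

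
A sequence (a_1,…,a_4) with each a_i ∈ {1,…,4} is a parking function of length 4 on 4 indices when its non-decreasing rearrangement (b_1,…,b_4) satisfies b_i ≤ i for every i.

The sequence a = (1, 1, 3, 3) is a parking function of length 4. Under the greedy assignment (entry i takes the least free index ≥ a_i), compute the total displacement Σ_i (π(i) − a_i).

Σπ(i) = 1+…+4 = 10; Σa = 1+1+3+3 = 8; disp = 10−8 = 2.

2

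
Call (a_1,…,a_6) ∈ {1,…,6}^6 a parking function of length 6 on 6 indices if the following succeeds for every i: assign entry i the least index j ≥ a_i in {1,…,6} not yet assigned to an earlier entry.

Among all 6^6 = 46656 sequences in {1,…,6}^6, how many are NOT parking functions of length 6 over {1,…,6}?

Count = (6−6+1)·(6+1)^(6−1) = 1·16807 = 16807 (Pollak)
One tuple (6,5,3,4,4,3) → sorted (3,3,4,4,5,6): b_1=3>1, not a PF.
So 46656 − 16807 = 29849 fail.

29849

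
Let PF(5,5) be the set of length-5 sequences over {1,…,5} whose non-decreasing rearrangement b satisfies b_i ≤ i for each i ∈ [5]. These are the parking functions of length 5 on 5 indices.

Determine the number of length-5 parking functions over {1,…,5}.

1296

|PF| = (6−5)·6^(5−1) = 1×1296 = 1296 (Pollak)
E.g. (2,5,4,1,1) → sorted (1,1,2,4,5): b_i ≤ i ∀i, a PF.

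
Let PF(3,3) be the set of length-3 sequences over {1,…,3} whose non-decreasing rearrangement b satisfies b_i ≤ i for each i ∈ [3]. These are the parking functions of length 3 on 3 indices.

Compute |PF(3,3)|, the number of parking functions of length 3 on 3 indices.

#PF = 1·4^2 = 1×16 = 16
Example (1,3,1) → sorted (1,1,3): b_i ≤ i ∀i, a PF.

16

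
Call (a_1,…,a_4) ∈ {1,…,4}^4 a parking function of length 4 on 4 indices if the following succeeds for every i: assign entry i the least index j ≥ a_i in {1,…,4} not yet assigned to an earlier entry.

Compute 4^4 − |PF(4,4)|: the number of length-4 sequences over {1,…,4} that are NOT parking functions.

|PF| = (4−4+1)·(4+1)^(4−1) = 1 · 125 = 125 (Pollak)
E.g. (2,2,3,3) → sorted (2,2,3,3): b_1=2>1, not a PF.
So 256 − 125 = 131 fail.

131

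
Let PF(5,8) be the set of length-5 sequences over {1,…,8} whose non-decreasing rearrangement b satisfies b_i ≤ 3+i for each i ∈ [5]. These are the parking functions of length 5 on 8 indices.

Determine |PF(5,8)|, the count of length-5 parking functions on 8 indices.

#PF = (8−5+1)·(8+1)^(5−1) = 4×6561 = 26244 [KW]
E.g. (5,2,3,8,5) → sorted (2,3,5,5,8): b_i ≤ 3+i ∀i, a PF.

26244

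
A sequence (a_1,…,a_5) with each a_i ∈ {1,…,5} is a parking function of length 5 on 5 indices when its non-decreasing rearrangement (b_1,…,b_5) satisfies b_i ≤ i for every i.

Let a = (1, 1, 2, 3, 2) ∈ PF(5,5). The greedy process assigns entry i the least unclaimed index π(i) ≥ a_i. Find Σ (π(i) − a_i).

6

Σπ = 15 ({1..5} each once); Σa = 1+1+2+3+2 = 9; disp = 15−9 = 6.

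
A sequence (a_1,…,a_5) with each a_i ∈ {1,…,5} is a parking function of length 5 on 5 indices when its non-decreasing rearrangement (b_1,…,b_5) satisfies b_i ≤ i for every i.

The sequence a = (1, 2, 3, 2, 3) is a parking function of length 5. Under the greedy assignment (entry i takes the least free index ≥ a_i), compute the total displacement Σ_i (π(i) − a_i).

Σπ = 15 ({1..5} each once); Σa = 1+2+3+2+3 = 11; disp = 15−11 = 4.

4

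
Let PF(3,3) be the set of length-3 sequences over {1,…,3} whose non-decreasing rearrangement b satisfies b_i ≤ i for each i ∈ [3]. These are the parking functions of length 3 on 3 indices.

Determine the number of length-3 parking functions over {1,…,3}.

16

#PF = (3−3+1)·(3+1)^(3−1) = 1 · 16 = 16 [KW]
Example (2,1,2) → sorted (1,2,2): b_i ≤ i ∀i, a PF.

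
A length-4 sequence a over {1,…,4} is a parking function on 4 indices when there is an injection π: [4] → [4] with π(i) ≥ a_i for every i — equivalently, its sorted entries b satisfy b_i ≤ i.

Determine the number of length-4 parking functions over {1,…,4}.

|PF(4,4)| = (4+1−4)·(4+1)^{4−1} = 1·125 = 125 (Pollak)
Check (1,1,4,1) → sorted (1,1,1,4): b_i ≤ i ∀i, a PF.

125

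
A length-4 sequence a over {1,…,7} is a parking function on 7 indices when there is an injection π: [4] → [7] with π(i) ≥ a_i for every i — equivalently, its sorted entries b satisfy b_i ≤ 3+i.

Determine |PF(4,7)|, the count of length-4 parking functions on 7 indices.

2048

|PF(4,7)| = (7+1−4)·(7+1)^{4−1} = 4·512 = 2048 (Pollak)
Example (3,4,3,4) → sorted (3,3,4,4): b_i ≤ 3+i ∀i, a PF.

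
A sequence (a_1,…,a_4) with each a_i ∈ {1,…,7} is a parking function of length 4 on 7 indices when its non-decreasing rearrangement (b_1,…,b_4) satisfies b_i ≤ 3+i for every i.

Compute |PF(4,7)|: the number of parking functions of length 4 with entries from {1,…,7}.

2048

#PF = 4·8^3 = 4 · 512 = 2048 (Pollak)
One tuple (5,7,5,1) → sorted (1,5,5,7): b_i ≤ 3+i ∀i, a PF.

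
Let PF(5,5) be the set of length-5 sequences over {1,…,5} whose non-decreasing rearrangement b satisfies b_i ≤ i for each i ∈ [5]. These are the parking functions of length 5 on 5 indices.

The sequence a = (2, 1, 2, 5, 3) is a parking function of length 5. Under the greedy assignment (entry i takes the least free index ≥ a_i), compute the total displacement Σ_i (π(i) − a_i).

Σπ = 15 ({1..5} each once); Σa = 2+1+2+5+3 = 13; disp = 15−13 = 2.

2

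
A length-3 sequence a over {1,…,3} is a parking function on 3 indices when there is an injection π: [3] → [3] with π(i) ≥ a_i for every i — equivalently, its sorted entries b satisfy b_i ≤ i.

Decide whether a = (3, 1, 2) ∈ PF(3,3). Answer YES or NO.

YES

Rearranged: b = (1, 2, 3).
  b_1=1 ≤ 1
  b_2=2 ≤ 2
  b_3=3 ≤ 3
All bounds hold ⇒ YES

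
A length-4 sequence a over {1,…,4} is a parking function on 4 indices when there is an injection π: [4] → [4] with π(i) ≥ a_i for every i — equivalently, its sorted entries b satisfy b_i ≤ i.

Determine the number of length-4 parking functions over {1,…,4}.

Count = (4+1−4)·(4+1)^{4−1} = 1·125 = 125 (Konheim–Weiss)
E.g. (3,1,2,2) → sorted (1,2,2,3): b_i ≤ i ∀i, a PF.

125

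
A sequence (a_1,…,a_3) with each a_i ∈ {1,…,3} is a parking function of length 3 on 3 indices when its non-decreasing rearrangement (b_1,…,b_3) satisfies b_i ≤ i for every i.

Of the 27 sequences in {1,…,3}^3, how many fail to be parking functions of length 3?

#PF = (3−3+1)·(3+1)^(3−1) = 1 · 16 = 16
Check (3,3,2) → sorted (2,3,3): b_1=2>1, not a PF.
So 27 − 16 = 11 fail.

11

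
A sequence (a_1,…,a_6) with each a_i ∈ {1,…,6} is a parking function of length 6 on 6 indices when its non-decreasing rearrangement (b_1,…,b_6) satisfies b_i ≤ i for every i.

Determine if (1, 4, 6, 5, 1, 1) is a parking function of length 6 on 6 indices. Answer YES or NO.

Sorted: b = (1, 1, 1, 4, 5, 6).
  b_1=1 ≤ 1
  b_2=1 ≤ 2
  b_3=1 ≤ 3
  b_4=4 ≤ 4
  b_5=5 ≤ 5
  b_6=6 ≤ 6
All bounds hold ⇒ YES

YES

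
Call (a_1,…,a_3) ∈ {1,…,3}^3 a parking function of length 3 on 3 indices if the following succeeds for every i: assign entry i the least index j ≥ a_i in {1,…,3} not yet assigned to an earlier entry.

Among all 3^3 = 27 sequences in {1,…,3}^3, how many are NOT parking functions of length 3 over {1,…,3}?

#PF = 1·4^2 = 1×16 = 16 (Konheim–Weiss)
E.g. (2,3,3) → sorted (2,3,3): b_1=2>1, not a PF.
3^3 − 16 = 27 − 16 = 11

11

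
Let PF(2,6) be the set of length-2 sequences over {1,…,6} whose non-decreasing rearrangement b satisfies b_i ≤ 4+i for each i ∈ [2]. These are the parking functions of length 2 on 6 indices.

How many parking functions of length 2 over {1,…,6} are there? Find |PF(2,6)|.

#PF = (6+1−2)·(6+1)^{2−1} = 5·7 = 35
E.g. (5,1) → sorted (1,5): b_i ≤ 4+i ∀i, a PF.

35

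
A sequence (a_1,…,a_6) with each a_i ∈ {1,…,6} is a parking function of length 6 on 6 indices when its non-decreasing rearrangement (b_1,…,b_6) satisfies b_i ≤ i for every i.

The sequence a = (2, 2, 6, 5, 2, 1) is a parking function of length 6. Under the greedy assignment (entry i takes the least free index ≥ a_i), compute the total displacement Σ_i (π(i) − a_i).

3

Σπ = 21 ({1..6} each once); Σa = 2+2+6+5+2+1 = 18; disp = 21−18 = 3.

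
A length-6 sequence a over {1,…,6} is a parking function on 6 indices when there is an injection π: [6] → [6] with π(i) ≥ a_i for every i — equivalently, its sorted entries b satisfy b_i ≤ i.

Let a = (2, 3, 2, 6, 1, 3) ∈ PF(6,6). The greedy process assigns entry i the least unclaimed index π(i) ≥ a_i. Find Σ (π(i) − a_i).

4

Σπ(i) = 1+…+6 = 21; Σa = 2+3+2+6+1+3 = 17; disp = 21−17 = 4.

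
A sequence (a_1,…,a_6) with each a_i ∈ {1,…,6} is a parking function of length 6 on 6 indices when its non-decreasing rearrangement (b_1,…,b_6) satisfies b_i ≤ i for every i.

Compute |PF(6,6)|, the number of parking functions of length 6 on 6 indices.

|PF| = 1·7^5 = 1 · 16807 = 16807 (Pollak)
Example (5,3,3,2,1,2) → sorted (1,2,2,3,3,5): b_i ≤ i ∀i, a PF.

16807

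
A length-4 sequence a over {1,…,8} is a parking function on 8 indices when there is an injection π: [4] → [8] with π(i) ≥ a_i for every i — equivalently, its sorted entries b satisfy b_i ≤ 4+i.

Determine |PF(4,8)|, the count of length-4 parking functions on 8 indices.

3645

|PF| = (8+1−4)·(8+1)^{4−1} = 5·729 = 3645 (Konheim–Weiss)
E.g. (5,2,5,3) → sorted (2,3,5,5): b_i ≤ 4+i ∀i, a PF.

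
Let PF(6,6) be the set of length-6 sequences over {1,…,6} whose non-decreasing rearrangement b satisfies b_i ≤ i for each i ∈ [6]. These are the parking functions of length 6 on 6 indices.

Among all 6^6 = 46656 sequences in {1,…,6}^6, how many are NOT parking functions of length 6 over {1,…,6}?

#PF = (6+1−6)·(6+1)^{6−1} = 1 · 16807 = 16807 (Konheim–Weiss)
One tuple (3,6,5,4,6,1) → sorted (1,3,4,5,6,6): b_2=3>2, not a PF.
6^6 − 16807 = 46656 − 16807 = 29849

29849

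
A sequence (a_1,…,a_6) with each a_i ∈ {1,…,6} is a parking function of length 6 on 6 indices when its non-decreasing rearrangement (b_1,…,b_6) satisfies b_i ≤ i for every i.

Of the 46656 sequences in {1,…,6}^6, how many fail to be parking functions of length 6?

29849

Count = (7−6)·7^(6−1) = 1·16807 = 16807 (Konheim–Weiss)
Example (3,6,3,4,3,5) → sorted (3,3,3,4,5,6): b_1=3>1, not a PF.
So 46656 − 16807 = 29849 fail.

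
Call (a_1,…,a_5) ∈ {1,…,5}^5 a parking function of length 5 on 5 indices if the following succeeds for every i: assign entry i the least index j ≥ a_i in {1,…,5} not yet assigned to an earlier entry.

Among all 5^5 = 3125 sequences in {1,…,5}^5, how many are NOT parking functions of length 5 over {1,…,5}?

#PF = 1·6^4 = 1×1296 = 1296
Example (3,4,4,3,3) → sorted (3,3,3,4,4): b_1=3>1, not a PF.
Total 3125; non-PF = 3125−1296 = 1829

1829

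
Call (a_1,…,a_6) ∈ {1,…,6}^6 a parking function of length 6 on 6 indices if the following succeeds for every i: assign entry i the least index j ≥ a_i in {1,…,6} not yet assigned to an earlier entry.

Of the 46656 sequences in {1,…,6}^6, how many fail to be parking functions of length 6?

|PF(6,6)| = (6+1−6)·(6+1)^{6−1} = 1×16807 = 16807 (Konheim–Weiss)
Check (6,5,6,6,6,5) → sorted (5,5,6,6,6,6): b_1=5>1, not a PF.
6^6 − 16807 = 46656 − 16807 = 29849

29849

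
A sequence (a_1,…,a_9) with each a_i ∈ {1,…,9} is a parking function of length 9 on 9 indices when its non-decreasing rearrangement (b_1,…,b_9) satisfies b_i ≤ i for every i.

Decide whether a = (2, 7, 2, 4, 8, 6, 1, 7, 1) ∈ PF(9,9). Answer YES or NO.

Order a: b = (1, 1, 2, 2, 4, 6, 7, 7, 8).
  b_1=1 ≤ 1
  b_2=1 ≤ 2
  b_3=2 ≤ 3
  b_4=2 ≤ 4
  b_5=4 ≤ 5
  b_6=6 ≤ 6
  b_7=7 ≤ 7
  b_8=7 ≤ 8
  b_9=8 ≤ 9
All bounds hold ⇒ YES

YES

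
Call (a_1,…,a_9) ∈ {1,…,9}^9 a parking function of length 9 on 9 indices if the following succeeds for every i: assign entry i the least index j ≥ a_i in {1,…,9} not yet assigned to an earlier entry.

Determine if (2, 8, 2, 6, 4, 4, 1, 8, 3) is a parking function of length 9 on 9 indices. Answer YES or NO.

Order a: b = (1, 2, 2, 3, 4, 4, 6, 8, 8).
  b_1=1 ≤ 1
  b_2=2 ≤ 2
  b_3=2 ≤ 3
  b_4=3 ≤ 4
  b_5=4 ≤ 5
  b_6=4 ≤ 6
  b_7=6 ≤ 7
  b_8=8 ≤ 8
  b_9=8 ≤ 9
All bounds hold ⇒ YES

YES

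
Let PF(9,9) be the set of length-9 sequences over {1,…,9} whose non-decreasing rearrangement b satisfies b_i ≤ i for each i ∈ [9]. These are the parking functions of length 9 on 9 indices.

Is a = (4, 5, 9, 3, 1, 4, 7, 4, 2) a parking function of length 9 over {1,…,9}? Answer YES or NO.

YES

Sorted: b = (1, 2, 3, 4, 4, 4, 5, 7, 9).
  b_1=1 ≤ 1
  b_2=2 ≤ 2
  b_3=3 ≤ 3
  b_4=4 ≤ 4
  b_5=4 ≤ 5
  b_6=4 ≤ 6
  b_7=5 ≤ 7
  b_8=7 ≤ 8
  b_9=9 ≤ 9
All bounds hold ⇒ YES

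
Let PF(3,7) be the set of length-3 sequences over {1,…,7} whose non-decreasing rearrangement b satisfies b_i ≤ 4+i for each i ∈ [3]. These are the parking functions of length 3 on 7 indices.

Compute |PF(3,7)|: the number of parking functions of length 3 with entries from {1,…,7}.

Count = (7−3+1)·(7+1)^(3−1) = 5 · 64 = 320
Check (4,7,6) → sorted (4,6,7): b_i ≤ 4+i ∀i, a PF.

320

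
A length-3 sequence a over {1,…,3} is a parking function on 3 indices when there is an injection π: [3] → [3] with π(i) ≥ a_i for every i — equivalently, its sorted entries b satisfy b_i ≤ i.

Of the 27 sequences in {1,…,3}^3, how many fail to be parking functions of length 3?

11

|PF| = 1·4^2 = 1 · 16 = 16 (Pollak)
E.g. (3,2,3) → sorted (2,3,3): b_1=2>1, not a PF.
3^3 − 16 = 27 − 16 = 11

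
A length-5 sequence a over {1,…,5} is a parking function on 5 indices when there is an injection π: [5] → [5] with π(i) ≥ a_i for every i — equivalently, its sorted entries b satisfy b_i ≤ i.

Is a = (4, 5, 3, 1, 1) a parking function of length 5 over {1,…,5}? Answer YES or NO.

Sorted: b = (1, 1, 3, 4, 5).
  b_1=1 ≤ 1
  b_2=1 ≤ 2
  b_3=3 ≤ 3
  b_4=4 ≤ 4
  b_5=5 ≤ 5
All bounds hold ⇒ YES

YES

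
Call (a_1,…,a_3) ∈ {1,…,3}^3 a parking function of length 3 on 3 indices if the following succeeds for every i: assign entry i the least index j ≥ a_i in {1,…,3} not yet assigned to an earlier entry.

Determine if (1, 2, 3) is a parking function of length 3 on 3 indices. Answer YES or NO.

YES

Order a: b = (1, 2, 3).
  b_1=1 ≤ 1
  b_2=2 ≤ 2
  b_3=3 ≤ 3
All bounds hold ⇒ YES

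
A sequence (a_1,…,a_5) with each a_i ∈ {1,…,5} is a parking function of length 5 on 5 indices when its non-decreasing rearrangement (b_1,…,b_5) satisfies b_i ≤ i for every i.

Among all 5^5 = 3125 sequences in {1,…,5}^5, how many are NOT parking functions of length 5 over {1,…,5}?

#PF = (5+1−5)·(5+1)^{5−1} = 1 · 1296 = 1296
Check (4,5,3,1,4) → sorted (1,3,4,4,5): b_2=3>2, not a PF.
Total 3125; non-PF = 3125−1296 = 1829

1829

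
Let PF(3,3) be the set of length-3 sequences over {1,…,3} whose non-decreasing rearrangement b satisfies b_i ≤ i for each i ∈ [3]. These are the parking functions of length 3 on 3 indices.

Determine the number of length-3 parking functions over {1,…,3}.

16

|PF(3,3)| = (3+1−3)·(3+1)^{3−1} = 1×16 = 16
One tuple (1,3,1) → sorted (1,1,3): b_i ≤ i ∀i, a PF.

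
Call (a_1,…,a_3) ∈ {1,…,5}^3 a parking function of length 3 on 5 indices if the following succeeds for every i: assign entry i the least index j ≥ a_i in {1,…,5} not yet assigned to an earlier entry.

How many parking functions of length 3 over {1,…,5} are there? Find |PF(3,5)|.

108

|PF| = (6−3)·6^(3−1) = 3 · 36 = 108
Example (4,3,1) → sorted (1,3,4): b_i ≤ 2+i ∀i, a PF.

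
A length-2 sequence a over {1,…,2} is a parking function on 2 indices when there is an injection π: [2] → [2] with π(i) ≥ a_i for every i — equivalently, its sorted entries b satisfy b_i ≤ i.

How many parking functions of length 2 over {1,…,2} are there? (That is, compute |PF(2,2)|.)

3

|PF(2,2)| = 1·3^1 = 1×3 = 3
E.g. (1,1) → sorted (1,1): b_i ≤ i ∀i, a PF.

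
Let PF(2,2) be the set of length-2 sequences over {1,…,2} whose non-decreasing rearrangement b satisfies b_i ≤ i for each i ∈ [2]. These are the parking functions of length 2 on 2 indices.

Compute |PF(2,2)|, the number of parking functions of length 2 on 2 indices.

3

Count = (3−2)·3^(2−1) = 1·3 = 3 [KW]
Example (1,1) → sorted (1,1): b_i ≤ i ∀i, a PF.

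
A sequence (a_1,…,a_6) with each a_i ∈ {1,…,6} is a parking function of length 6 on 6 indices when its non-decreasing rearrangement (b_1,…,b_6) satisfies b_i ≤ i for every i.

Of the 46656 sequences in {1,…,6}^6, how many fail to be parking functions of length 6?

29849

|PF| = 1·7^5 = 1·16807 = 16807 (Pollak)
Example (5,4,6,4,4,6) → sorted (4,4,4,5,6,6): b_1=4>1, not a PF.
So 46656 − 16807 = 29849 fail.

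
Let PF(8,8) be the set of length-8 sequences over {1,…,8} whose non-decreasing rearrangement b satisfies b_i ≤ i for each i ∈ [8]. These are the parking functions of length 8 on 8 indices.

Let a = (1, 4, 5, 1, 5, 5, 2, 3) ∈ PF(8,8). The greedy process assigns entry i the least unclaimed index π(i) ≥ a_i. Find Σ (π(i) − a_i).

10

Σπ = 8·9/2 = 36 (π permutes [8]); Σa = 1+4+5+1+5+5+2+3 = 26; disp = 36−26 = 10.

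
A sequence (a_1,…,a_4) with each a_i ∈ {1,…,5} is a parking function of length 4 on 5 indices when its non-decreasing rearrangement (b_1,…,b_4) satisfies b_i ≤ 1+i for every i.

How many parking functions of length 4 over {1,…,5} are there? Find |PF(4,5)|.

|PF| = (6−4)·6^(4−1) = 2×216 = 432 [KW]
E.g. (5,1,2,4) → sorted (1,2,4,5): b_i ≤ 1+i ∀i, a PF.

432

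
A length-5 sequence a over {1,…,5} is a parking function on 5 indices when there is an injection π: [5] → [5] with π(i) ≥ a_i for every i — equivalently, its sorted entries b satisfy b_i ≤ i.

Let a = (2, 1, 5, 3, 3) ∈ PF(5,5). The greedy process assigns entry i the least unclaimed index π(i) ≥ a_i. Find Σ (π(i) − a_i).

Σπ(i) = 1+…+5 = 15; Σa = 2+1+5+3+3 = 14; disp = 15−14 = 1.

1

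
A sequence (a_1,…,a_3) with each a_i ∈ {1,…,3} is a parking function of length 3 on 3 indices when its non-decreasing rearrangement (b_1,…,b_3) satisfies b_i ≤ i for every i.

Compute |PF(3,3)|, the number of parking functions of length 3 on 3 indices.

|PF(3,3)| = (4−3)·4^(3−1) = 1·16 = 16 [KW]
Check (2,1,2) → sorted (1,2,2): b_i ≤ i ∀i, a PF.

16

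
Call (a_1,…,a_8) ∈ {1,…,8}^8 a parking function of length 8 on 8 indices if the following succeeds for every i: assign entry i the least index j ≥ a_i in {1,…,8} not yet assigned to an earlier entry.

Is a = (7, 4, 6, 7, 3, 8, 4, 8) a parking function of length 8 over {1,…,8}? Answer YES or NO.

Rearranged: b = (3, 4, 4, 6, 7, 7, 8, 8).
  b_1=3 > 1
  fails at i=1 ⇒ NO

NO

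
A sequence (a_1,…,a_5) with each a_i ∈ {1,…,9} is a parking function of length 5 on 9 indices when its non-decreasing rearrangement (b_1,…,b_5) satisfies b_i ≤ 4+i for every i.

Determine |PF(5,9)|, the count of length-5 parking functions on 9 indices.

50000

#PF = (9+1−5)·(9+1)^{5−1} = 5×10000 = 50000 (Konheim–Weiss)
Example (3,5,2,4,9) → sorted (2,3,4,5,9): b_i ≤ 4+i ∀i, a PF.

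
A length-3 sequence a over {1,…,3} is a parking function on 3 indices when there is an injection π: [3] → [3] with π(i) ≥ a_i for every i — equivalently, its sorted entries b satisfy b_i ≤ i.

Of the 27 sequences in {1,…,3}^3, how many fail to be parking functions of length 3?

#PF = (4−3)·4^(3−1) = 1·16 = 16 (Konheim–Weiss)
One tuple (3,1,3) → sorted (1,3,3): b_2=3>2, not a PF.
3^3 − 16 = 27 − 16 = 11

11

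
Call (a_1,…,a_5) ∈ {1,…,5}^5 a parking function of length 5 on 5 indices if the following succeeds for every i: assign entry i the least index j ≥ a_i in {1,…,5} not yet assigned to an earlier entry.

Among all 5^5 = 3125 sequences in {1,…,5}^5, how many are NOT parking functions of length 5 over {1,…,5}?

1829

|PF| = (6−5)·6^(5−1) = 1×1296 = 1296
Example (3,4,4,3,4) → sorted (3,3,4,4,4): b_1=3>1, not a PF.
Total 3125; non-PF = 3125−1296 = 1829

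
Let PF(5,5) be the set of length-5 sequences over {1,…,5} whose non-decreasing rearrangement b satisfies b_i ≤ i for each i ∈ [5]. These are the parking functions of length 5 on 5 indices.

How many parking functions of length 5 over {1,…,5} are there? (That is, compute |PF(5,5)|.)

1296

|PF(5,5)| = (6−5)·6^(5−1) = 1×1296 = 1296
E.g. (4,2,1,1,4) → sorted (1,1,2,4,4): b_i ≤ i ∀i, a PF.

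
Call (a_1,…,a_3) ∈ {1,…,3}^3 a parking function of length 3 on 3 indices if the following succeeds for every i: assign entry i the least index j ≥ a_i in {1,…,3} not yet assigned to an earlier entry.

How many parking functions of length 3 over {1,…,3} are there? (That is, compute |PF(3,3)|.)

|PF| = (3+1−3)·(3+1)^{3−1} = 1×16 = 16 (Pollak)
Check (1,2,3) → sorted (1,2,3): b_i ≤ i ∀i, a PF.

16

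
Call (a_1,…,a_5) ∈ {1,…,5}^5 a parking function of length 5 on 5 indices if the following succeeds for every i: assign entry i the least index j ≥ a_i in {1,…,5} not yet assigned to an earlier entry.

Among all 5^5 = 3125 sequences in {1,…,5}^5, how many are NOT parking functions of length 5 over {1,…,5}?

1829

|PF| = 1·6^4 = 1×1296 = 1296 (Konheim–Weiss)
Check (2,4,3,4,4) → sorted (2,3,4,4,4): b_1=2>1, not a PF.
5^5 − 1296 = 3125 − 1296 = 1829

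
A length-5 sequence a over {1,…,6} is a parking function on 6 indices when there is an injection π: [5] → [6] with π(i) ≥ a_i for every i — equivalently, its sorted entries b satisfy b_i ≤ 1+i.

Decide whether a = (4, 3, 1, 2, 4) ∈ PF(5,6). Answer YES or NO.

YES

Order a: b = (1, 2, 3, 4, 4).
  b_1=1 ≤ 2
  b_2=2 ≤ 3
  b_3=3 ≤ 4
  b_4=4 ≤ 5
  b_5=4 ≤ 6
All bounds hold ⇒ YES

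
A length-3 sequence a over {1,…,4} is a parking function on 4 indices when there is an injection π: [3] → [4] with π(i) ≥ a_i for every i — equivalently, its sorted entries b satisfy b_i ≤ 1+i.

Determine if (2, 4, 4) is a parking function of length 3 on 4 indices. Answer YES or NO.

Order a: b = (2, 4, 4).
  b_1=2 ≤ 2
  b_2=4 > 3
  fails at i=2 ⇒ NO

NO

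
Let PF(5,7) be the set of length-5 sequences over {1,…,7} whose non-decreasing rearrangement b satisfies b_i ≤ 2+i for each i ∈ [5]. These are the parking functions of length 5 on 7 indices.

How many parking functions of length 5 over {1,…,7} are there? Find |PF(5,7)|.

12288

#PF = 3·8^4 = 3·4096 = 12288 [KW]
Check (3,2,4,5,4) → sorted (2,3,4,4,5): b_i ≤ 2+i ∀i, a PF.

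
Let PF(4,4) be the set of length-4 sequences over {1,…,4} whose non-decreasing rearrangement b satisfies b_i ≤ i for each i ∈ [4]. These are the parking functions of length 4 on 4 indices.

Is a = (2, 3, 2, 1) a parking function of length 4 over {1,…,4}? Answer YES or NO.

YES

Rearranged: b = (1, 2, 2, 3).
  b_1=1 ≤ 1
  b_2=2 ≤ 2
  b_3=2 ≤ 3
  b_4=3 ≤ 4
All bounds hold ⇒ YES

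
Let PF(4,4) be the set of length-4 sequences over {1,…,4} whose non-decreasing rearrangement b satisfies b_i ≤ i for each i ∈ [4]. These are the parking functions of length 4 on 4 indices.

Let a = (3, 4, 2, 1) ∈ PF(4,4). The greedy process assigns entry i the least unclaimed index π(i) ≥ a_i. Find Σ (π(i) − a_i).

0

Σπ = 4·5/2 = 10 (π permutes [4]); Σa = 3+4+2+1 = 10; disp = 10−10 = 0.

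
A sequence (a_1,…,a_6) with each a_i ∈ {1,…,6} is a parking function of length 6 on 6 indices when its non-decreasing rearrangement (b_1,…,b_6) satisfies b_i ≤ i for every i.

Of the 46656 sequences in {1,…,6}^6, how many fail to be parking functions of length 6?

29849

|PF(6,6)| = 1·7^5 = 1×16807 = 16807 (Konheim–Weiss)
E.g. (4,5,6,6,4,4) → sorted (4,4,4,5,6,6): b_1=4>1, not a PF.
6^6 − 16807 = 46656 − 16807 = 29849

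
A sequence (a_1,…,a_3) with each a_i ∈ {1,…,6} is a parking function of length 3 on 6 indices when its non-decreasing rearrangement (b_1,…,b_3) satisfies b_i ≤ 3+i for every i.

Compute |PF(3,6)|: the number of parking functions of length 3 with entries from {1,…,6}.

Count = (6+1−3)·(6+1)^{3−1} = 4·49 = 196 [KW]
Example (2,6,4) → sorted (2,4,6): b_i ≤ 3+i ∀i, a PF.

196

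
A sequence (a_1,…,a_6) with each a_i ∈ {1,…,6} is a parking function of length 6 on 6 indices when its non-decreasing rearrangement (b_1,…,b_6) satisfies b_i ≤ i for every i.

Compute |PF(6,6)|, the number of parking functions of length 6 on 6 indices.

16807

#PF = (7−6)·7^(6−1) = 1×16807 = 16807 (Konheim–Weiss)
Example (3,4,6,2,3,1) → sorted (1,2,3,3,4,6): b_i ≤ i ∀i, a PF.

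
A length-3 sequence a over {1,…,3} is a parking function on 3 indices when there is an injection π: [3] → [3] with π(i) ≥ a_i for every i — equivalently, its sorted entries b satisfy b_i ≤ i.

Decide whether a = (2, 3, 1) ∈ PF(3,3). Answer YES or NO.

YES

Sorted: b = (1, 2, 3).
  b_1=1 ≤ 1
  b_2=2 ≤ 2
  b_3=3 ≤ 3
All bounds hold ⇒ YES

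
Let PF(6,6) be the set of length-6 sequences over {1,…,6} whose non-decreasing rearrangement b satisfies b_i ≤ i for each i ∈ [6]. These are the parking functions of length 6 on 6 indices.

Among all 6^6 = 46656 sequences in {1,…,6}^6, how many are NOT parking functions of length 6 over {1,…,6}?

|PF| = (6−6+1)·(6+1)^(6−1) = 1·16807 = 16807 [KW]
E.g. (3,4,5,4,6,4) → sorted (3,4,4,4,5,6): b_1=3>1, not a PF.
6^6 − 16807 = 46656 − 16807 = 29849

29849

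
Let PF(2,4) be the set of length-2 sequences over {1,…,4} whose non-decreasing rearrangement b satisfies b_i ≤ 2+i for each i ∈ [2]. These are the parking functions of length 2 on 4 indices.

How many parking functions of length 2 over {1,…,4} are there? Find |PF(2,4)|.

15

|PF| = (5−2)·5^(2−1) = 3 · 5 = 15
One tuple (4,1) → sorted (1,4): b_i ≤ 2+i ∀i, a PF.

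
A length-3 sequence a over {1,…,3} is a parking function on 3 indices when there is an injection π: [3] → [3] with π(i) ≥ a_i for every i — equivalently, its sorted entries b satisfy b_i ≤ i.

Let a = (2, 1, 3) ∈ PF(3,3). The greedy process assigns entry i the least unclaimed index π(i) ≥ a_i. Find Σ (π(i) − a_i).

0

Σπ = 3·4/2 = 6 (π permutes [3]); Σa = 2+1+3 = 6; disp = 6−6 = 0.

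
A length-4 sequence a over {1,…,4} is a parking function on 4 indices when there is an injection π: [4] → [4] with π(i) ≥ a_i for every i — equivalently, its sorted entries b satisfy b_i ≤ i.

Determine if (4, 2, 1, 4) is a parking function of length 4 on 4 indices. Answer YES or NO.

NO

Order a: b = (1, 2, 4, 4).
  b_1=1 ≤ 1
  b_2=2 ≤ 2
  b_3=4 > 3
  fails at i=3 ⇒ NO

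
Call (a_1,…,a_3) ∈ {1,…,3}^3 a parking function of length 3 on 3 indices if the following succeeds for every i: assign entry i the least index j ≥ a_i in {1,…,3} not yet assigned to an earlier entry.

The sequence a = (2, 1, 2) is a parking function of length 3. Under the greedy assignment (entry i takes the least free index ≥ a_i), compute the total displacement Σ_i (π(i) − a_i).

Σπ = 6 ({1..3} each once); Σa = 2+1+2 = 5; disp = 6−5 = 1.

1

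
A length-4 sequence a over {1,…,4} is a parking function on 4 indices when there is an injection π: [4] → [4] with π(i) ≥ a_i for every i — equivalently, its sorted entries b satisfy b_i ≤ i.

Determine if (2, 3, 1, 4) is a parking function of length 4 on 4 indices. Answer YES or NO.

Order a: b = (1, 2, 3, 4).
  b_1=1 ≤ 1
  b_2=2 ≤ 2
  b_3=3 ≤ 3
  b_4=4 ≤ 4
All bounds hold ⇒ YES

YES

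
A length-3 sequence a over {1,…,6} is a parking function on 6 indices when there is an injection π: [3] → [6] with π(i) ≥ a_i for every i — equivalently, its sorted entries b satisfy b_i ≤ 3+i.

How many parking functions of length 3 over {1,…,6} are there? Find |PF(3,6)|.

196

|PF(3,6)| = (6+1−3)·(6+1)^{3−1} = 4·49 = 196 (Pollak)
Example (4,4,4) → sorted (4,4,4): b_i ≤ 3+i ∀i, a PF.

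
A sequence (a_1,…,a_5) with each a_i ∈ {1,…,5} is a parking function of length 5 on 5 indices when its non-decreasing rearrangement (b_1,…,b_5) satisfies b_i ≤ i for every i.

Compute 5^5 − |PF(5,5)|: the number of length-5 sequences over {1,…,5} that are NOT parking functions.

1829

#PF = (6−5)·6^(5−1) = 1×1296 = 1296 (Konheim–Weiss)
Example (5,4,2,4,5) → sorted (2,4,4,5,5): b_1=2>1, not a PF.
So 3125 − 1296 = 1829 fail.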